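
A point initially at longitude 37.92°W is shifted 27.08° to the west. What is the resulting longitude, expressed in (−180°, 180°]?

65.00°W

Start at -37.92°; shift −27.08° → -65.00°.
-65.00° already lies in (−180°, 180°].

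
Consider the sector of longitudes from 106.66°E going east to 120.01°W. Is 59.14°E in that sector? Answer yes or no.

No

Band width going east from +106.66° to -120.01°: ((-120.01 − 106.66) mod 360) = 133.33°.
Offset of +59.14° east of the west edge: ((59.14 − 106.66) mod 360) = 312.48°.
312.48° > 133.33° ⇒ outside.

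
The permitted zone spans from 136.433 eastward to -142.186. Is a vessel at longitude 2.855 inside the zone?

No

Band width going east from +136.433° to -142.186°: ((-142.186 − 136.433) mod 360) = 81.381°.
Offset of +2.855° east of the west edge: ((2.855 − 136.433) mod 360) = 226.422°.
226.422° > 81.381° ⇒ outside.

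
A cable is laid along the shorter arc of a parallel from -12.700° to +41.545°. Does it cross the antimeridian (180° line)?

No

Signed shortest Δλ = ((41.545 − -12.700 + 180) mod 360) − 180 = 54.245°.
Going east by 54.245° from -12.700° reaches +41.545° without touching 180°.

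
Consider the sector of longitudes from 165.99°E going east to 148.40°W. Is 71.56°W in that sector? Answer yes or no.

No

Band width going east from +165.99° to -148.40°: ((-148.40 − 165.99) mod 360) = 45.61°.
Offset of -71.56° east of the west edge: ((-71.56 − 165.99) mod 360) = 122.45°.
122.45° > 45.61° ⇒ outside.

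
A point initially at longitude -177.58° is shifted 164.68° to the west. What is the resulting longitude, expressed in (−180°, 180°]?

+17.74°

Start at -177.58°; shift −164.68° → -342.26°.
-342.26° lies outside (−180°, 180°]; add 360° → +17.74°.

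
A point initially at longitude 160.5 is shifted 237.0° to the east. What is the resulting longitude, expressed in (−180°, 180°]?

Start at +160.5°; shift +237.0° → +397.5°.
+397.5° lies outside (−180°, 180°]; subtract 360° → +37.5°.

+37.5°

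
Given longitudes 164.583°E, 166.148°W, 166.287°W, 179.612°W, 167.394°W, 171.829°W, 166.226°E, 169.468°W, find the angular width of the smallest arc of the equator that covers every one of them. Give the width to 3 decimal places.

29.269°

Sort the longitudes: -179.612°, -171.829°, -169.468°, -167.394°, -166.287°, -166.148°, +164.583°, +166.226°.
Eastward gaps between consecutive values (wrapping around): 7.783°, 2.361°, 2.074°, 1.107°, 0.139°, 330.731°, 1.643°, 14.162°.
Largest gap = 330.731° ⇒ minimal covering band is its complement: 360° − 330.731° = 29.269°.
Band runs from +164.583° eastward to -166.148°, crossing the antimeridian.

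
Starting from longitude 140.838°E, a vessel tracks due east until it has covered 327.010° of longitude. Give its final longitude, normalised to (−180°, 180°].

Start at +140.838°; shift +327.010° → +467.848°.
+467.848° lies outside (−180°, 180°]; subtract 360° → +107.848°.

107.848°E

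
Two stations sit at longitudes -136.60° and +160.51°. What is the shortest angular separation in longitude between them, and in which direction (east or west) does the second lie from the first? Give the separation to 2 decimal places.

62.89° west

Raw difference: 160.51 − -136.60 = 297.11°.
Normalise into (−180°, 180°]: 297.11° − 360° = -62.89°.
Negative ⇒ the second point lies to the west; separation 62.89°.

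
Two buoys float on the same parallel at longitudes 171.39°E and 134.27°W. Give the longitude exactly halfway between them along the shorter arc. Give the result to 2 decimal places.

Signed shortest Δλ from +171.39° to -134.27° is +54.34°.
Midpoint longitude = +171.39° + (+54.34°)/2 = +171.39° + 27.17° = +198.56°.
Normalise into (−180°, 180°]: -161.44°.
(The naïve average (+171.39 + -134.27)/2 = 18.56° is on the wrong side of the globe.)

161.44°W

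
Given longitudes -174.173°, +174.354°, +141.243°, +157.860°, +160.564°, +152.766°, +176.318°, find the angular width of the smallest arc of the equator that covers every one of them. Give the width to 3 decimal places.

Sort the longitudes: -174.173°, +141.243°, +152.766°, +157.860°, +160.564°, +174.354°, +176.318°.
Eastward gaps between consecutive values (wrapping around): 315.416°, 11.523°, 5.094°, 2.704°, 13.790°, 1.964°, 9.509°.
Largest gap = 315.416° ⇒ minimal covering band is its complement: 360° − 315.416° = 44.584°.
Band runs from +141.243° eastward to -174.173°, crossing the antimeridian.

44.584°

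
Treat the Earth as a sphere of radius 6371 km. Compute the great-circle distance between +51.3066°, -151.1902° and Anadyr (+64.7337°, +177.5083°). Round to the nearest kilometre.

Δλ = 177.5083 − -151.1902 = 328.6985°; wrapped into (−180°, 180°]: -31.3015°.
Δφ = 64.7337 − 51.3066 = 13.4271°.
a = sin²(Δφ/2) + cos φ₁ · cos φ₂ · sin²(Δλ/2) = 0.033086.
c = 2·atan2(√a, √(1−a)) = 0.36583 rad → d = 6371·c ≈ 2330.70 km.

2331 km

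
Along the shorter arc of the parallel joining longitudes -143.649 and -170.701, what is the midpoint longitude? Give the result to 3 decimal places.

-157.175°

Signed shortest Δλ from -143.649° to -170.701° is -27.052°.
Midpoint longitude = -143.649° + (-27.052°)/2 = -143.649° − 13.526° = -157.175°.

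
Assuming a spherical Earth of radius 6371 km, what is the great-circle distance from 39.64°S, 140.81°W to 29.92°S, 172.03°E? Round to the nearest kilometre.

4388 km

Δλ = 172.03 − -140.81 = 312.84°; wrapped into (−180°, 180°]: -47.16°.
Δφ = -29.92 − -39.64 = 9.72°.
a = sin²(Δφ/2) + cos φ₁ · cos φ₂ · sin²(Δλ/2) = 0.113983.
c = 2·atan2(√a, √(1−a)) = 0.68876 rad → d = 6371·c ≈ 4388.10 km.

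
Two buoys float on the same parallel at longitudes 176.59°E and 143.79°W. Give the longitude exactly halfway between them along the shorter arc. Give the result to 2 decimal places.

Signed shortest Δλ from +176.59° to -143.79° is +39.62°.
Midpoint longitude = +176.59° + (+39.62°)/2 = +176.59° + 19.81° = +196.40°.
Normalise into (−180°, 180°]: -163.60°.
(The naïve average (+176.59 + -143.79)/2 = 16.4° is on the wrong side of the globe.)

163.60°W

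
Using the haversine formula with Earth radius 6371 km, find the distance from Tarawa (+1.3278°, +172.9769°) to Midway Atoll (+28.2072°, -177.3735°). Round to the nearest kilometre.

3160 km

Δλ = -177.3735 − 172.9769 = -350.3504°; wrapped into (−180°, 180°]: 9.6496°.
Δφ = 28.2072 − 1.3278 = 26.8794°.
a = sin²(Δφ/2) + cos φ₁ · cos φ₂ · sin²(Δλ/2) = 0.060252.
c = 2·atan2(√a, √(1−a)) = 0.49600 rad → d = 6371·c ≈ 3159.99 km.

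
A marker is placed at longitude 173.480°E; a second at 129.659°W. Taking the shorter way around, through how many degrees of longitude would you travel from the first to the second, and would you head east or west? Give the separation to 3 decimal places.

56.861° east

Raw difference: -129.659 − 173.480 = -303.139°.
Normalise into (−180°, 180°]: -303.139° + 360° = 56.861°.
Positive ⇒ the second point lies to the east; separation 56.861°.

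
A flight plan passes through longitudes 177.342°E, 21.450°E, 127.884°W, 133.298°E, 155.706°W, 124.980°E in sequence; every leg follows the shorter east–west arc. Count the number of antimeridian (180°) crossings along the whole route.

Leg 1: +177.342° → +21.450°, shortest Δλ = -155.892° (west) — does not cross 180°.
Leg 2: +21.450° → -127.884°, shortest Δλ = -149.334° (west) — does not cross 180°.
Leg 3: -127.884° → +133.298°, shortest Δλ = -98.818° (west) — crosses 180°.
Leg 4: +133.298° → -155.706°, shortest Δλ = 70.996° (east) — crosses 180°.
Leg 5: -155.706° → +124.980°, shortest Δλ = -79.314° (west) — crosses 180°.
Total crossings: 3.

3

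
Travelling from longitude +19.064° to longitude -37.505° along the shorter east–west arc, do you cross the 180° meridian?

No

Signed shortest Δλ = ((-37.505 − 19.064 + 180) mod 360) − 180 = -56.569°.
Going west by 56.569° from +19.064° reaches -37.505° without touching 180°.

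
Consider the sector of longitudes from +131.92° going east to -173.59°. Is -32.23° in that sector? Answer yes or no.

Band width going east from +131.92° to -173.59°: ((-173.59 − 131.92) mod 360) = 54.49°.
Offset of -32.23° east of the west edge: ((-32.23 − 131.92) mod 360) = 195.85°.
195.85° > 54.49° ⇒ outside.

No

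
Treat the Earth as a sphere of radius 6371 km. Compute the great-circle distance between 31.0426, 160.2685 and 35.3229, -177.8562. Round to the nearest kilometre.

2086 km

Δλ = -177.8562 − 160.2685 = -338.1247°; wrapped into (−180°, 180°]: 21.8753°.
Δφ = 35.3229 − 31.0426 = 4.2803°.
a = sin²(Δφ/2) + cos φ₁ · cos φ₂ · sin²(Δλ/2) = 0.026562.
c = 2·atan2(√a, √(1−a)) = 0.32742 rad → d = 6371·c ≈ 2085.96 km.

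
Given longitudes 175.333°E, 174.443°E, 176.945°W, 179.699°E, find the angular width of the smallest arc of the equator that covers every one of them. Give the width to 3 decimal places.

8.612°

Sort the longitudes: -176.945°, +174.443°, +175.333°, +179.699°.
Eastward gaps between consecutive values (wrapping around): 351.388°, 0.890°, 4.366°, 3.356°.
Largest gap = 351.388° ⇒ minimal covering band is its complement: 360° − 351.388° = 8.612°.
Band runs from +174.443° eastward to -176.945°, crossing the antimeridian.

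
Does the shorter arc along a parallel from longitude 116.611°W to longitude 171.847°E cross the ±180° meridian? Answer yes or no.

Naïve |171.847 − -116.611| = 288.458° > 180°, so the shorter arc goes the other way round — across 180°.
Signed shortest Δλ = ((171.847 − -116.611 + 180) mod 360) − 180 = -71.542°.
Going west by 71.542° from -116.611° passes through 180° before reaching +171.847°.

Yes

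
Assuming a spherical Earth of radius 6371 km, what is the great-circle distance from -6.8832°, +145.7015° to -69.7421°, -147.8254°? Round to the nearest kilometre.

8400 km

Δλ = -147.8254 − 145.7015 = -293.5269°; wrapped into (−180°, 180°]: 66.4731°.
Δφ = -69.7421 − -6.8832 = -62.8589°.
a = sin²(Δφ/2) + cos φ₁ · cos φ₂ · sin²(Δλ/2) = 0.375175.
c = 2·atan2(√a, √(1−a)) = 1.31848 rad → d = 6371·c ≈ 8400.01 km.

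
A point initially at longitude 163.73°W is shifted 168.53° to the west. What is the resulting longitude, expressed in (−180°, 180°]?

Start at -163.73°; shift −168.53° → -332.26°.
-332.26° lies outside (−180°, 180°]; add 360° → +27.74°.

27.74°E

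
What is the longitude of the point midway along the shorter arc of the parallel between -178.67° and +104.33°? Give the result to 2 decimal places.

Signed shortest Δλ from -178.67° to +104.33° is -77.00°.
Midpoint longitude = -178.67° + (-77.00°)/2 = -178.67° − 38.50° = -217.17°.
Normalise into (−180°, 180°]: +142.83°.
(The naïve average (-178.67 + +104.33)/2 = -37.17° is on the wrong side of the globe.)

+142.83°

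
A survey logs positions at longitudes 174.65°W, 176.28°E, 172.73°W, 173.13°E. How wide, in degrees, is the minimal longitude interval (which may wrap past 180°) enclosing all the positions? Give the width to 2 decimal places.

Sort the longitudes: -174.65°, -172.73°, +173.13°, +176.28°.
Eastward gaps between consecutive values (wrapping around): 1.92°, 345.86°, 3.15°, 9.07°.
Largest gap = 345.86° ⇒ minimal covering band is its complement: 360° − 345.86° = 14.14°.
Band runs from +173.13° eastward to -172.73°, crossing the antimeridian.

14.14°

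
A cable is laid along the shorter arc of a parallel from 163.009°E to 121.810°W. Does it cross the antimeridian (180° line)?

Yes

Naïve |-121.810 − 163.009| = 284.819° > 180°, so the shorter arc goes the other way round — across 180°.
Signed shortest Δλ = ((-121.810 − 163.009 + 180) mod 360) − 180 = 75.181°.
Going east by 75.181° from +163.009° passes through 180° before reaching -121.810°.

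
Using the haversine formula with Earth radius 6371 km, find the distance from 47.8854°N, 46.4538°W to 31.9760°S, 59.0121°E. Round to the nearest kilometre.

Δλ = 59.0121 − -46.4538 = 105.4659°.
Δφ = -31.9760 − 47.8854 = -79.8614°.
a = sin²(Δφ/2) + cos φ₁ · cos φ₂ · sin²(Δλ/2) = 0.772264.
c = 2·atan2(√a, √(1−a)) = 2.14662 rad → d = 6371·c ≈ 13676.14 km.

13676 km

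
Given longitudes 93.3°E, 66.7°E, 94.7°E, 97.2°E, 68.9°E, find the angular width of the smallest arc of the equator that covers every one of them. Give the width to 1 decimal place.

Sort the longitudes: +66.7°, +68.9°, +93.3°, +94.7°, +97.2°.
Eastward gaps between consecutive values (wrapping around): 2.2°, 24.4°, 1.4°, 2.5°, 329.5°.
Largest gap = 329.5° ⇒ minimal covering band is its complement: 360° − 329.5° = 30.5°.
Band runs from +66.7° eastward to +97.2°.

30.5°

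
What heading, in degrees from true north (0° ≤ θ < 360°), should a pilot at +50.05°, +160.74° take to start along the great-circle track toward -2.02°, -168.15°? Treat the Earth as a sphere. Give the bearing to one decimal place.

142.7°

Δλ = -168.15 − 160.74 = -328.89°; wrapped into (−180°, 180°]: 31.11°.
θ = atan2( sin Δλ · cos φ₂ , cos φ₁ · sin φ₂ − sin φ₁ · cos φ₂ · cos Δλ )
  = atan2(0.51636, -0.67858) = 142.731° → normalised to [0°, 360°): 142.731°.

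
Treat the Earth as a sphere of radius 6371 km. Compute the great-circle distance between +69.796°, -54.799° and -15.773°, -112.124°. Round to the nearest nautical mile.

Δλ = -112.124 − -54.799 = -57.325°.
Δφ = -15.773 − 69.796 = -85.569°.
a = sin²(Δφ/2) + cos φ₁ · cos φ₂ · sin²(Δλ/2) = 0.537835.
c = 2·atan2(√a, √(1−a)) = 1.64654 rad → d = 6371·c ≈ 10490.09 km ≈ 5664.20 nmi.

5664 nmi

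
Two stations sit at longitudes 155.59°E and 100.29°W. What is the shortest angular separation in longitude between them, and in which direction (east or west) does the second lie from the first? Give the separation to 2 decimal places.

Raw difference: -100.29 − 155.59 = -255.88°.
Normalise into (−180°, 180°]: -255.88° + 360° = 104.12°.
Positive ⇒ the second point lies to the east; separation 104.12°.

104.12° east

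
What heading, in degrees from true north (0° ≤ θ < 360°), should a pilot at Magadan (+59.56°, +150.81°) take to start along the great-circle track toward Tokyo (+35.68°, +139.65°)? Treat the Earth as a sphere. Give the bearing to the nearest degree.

Δλ = 139.65 − 150.81 = -11.16°.
θ = atan2( sin Δλ · cos φ₂ , cos φ₁ · sin φ₂ − sin φ₁ · cos φ₂ · cos Δλ )
  = atan2(-0.15722, -0.39158) = -158.125° → normalised to [0°, 360°): 201.875°.

202°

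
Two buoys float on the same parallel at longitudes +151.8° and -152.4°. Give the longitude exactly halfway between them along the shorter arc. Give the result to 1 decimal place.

+179.7°

Signed shortest Δλ from +151.8° to -152.4° is +55.8°.
Midpoint longitude = +151.8° + (+55.8°)/2 = +151.8° + 27.9° = +179.7°.
(The naïve average (+151.8 + -152.4)/2 = -0.3° is on the wrong side of the globe.)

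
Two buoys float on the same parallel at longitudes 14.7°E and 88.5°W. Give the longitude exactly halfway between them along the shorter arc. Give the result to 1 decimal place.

36.9°W

Signed shortest Δλ from +14.7° to -88.5° is -103.2°.
Midpoint longitude = +14.7° + (-103.2°)/2 = +14.7° − 51.6° = -36.9°.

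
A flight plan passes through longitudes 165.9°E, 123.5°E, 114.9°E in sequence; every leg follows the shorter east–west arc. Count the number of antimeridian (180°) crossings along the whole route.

0

Leg 1: +165.9° → +123.5°, shortest Δλ = -42.4° (west) — does not cross 180°.
Leg 2: +123.5° → +114.9°, shortest Δλ = -8.6° (west) — does not cross 180°.
Total crossings: 0.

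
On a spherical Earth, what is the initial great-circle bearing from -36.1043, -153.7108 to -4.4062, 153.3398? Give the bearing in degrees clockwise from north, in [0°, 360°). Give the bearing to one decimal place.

290.1°

Δλ = 153.3398 − -153.7108 = 307.0506°; wrapped into (−180°, 180°]: -52.9494°.
θ = atan2( sin Δλ · cos φ₂ , cos φ₁ · sin φ₂ − sin φ₁ · cos φ₂ · cos Δλ )
  = atan2(-0.79574, 0.29192) = -69.855° → normalised to [0°, 360°): 290.145°.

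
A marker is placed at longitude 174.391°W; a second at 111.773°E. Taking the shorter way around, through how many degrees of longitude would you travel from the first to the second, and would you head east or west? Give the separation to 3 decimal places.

Raw difference: 111.773 − -174.391 = 286.164°.
Normalise into (−180°, 180°]: 286.164° − 360° = -73.836°.
Negative ⇒ the second point lies to the west; separation 73.836°.

73.836° west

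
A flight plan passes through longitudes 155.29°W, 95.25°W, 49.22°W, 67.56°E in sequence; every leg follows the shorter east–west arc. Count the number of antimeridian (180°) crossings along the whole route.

0

Leg 1: -155.29° → -95.25°, shortest Δλ = 60.04° (east) — does not cross 180°.
Leg 2: -95.25° → -49.22°, shortest Δλ = 46.03° (east) — does not cross 180°.
Leg 3: -49.22° → +67.56°, shortest Δλ = 116.78° (east) — does not cross 180°.
Total crossings: 0.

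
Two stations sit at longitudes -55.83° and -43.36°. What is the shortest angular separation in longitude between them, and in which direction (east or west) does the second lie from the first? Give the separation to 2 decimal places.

Raw difference: -43.36 − -55.83 = 12.47°.
Normalise into (−180°, 180°]: 12.47° stays 12.47°.
Positive ⇒ the second point lies to the east; separation 12.47°.

12.47° east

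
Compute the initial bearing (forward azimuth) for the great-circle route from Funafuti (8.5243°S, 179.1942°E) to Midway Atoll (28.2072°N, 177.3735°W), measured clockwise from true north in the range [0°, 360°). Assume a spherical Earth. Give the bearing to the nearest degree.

5°

Δλ = -177.3735 − 179.1942 = -356.5677°; wrapped into (−180°, 180°]: 3.4323°.
θ = atan2( sin Δλ · cos φ₂ , cos φ₁ · sin φ₂ − sin φ₁ · cos φ₂ · cos Δλ )
  = atan2(0.05276, 0.59783) = 5.043° → normalised to [0°, 360°): 5.043°.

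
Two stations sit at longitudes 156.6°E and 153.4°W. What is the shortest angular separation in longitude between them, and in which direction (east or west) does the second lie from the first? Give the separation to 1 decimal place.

Raw difference: -153.4 − 156.6 = -310.0°.
Normalise into (−180°, 180°]: -310.0° + 360° = 50.0°.
Positive ⇒ the second point lies to the east; separation 50.0°.

50.0° east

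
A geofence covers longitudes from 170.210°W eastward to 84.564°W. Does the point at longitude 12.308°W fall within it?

No

Band width going east from -170.210° to -84.564°: ((-84.564 − -170.210) mod 360) = 85.646°.
Offset of -12.308° east of the west edge: ((-12.308 − -170.210) mod 360) = 157.902°.
157.902° > 85.646° ⇒ outside.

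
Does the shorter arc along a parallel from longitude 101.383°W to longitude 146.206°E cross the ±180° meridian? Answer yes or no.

Yes

Naïve |146.206 − -101.383| = 247.589° > 180°, so the shorter arc goes the other way round — across 180°.
Signed shortest Δλ = ((146.206 − -101.383 + 180) mod 360) − 180 = -112.411°.
Going west by 112.411° from -101.383° passes through 180° before reaching +146.206°.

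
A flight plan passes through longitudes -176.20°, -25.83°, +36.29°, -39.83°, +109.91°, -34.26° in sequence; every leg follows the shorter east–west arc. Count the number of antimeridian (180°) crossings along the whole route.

0

Leg 1: -176.20° → -25.83°, shortest Δλ = 150.37° (east) — does not cross 180°.
Leg 2: -25.83° → +36.29°, shortest Δλ = 62.12° (east) — does not cross 180°.
Leg 3: +36.29° → -39.83°, shortest Δλ = -76.12° (west) — does not cross 180°.
Leg 4: -39.83° → +109.91°, shortest Δλ = 149.74° (east) — does not cross 180°.
Leg 5: +109.91° → -34.26°, shortest Δλ = -144.17° (west) — does not cross 180°.
Total crossings: 0.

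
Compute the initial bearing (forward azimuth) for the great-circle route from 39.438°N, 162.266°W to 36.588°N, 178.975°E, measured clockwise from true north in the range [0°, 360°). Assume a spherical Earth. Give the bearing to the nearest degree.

265°

Δλ = 178.975 − -162.266 = 341.241°; wrapped into (−180°, 180°]: -18.759°.
θ = atan2( sin Δλ · cos φ₂ , cos φ₁ · sin φ₂ − sin φ₁ · cos φ₂ · cos Δλ )
  = atan2(-0.25822, -0.02263) = -95.008° → normalised to [0°, 360°): 264.992°.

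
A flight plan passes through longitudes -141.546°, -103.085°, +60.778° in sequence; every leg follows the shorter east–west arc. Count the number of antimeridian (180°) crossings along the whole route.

0

Leg 1: -141.546° → -103.085°, shortest Δλ = 38.461° (east) — does not cross 180°.
Leg 2: -103.085° → +60.778°, shortest Δλ = 163.863° (east) — does not cross 180°.
Total crossings: 0.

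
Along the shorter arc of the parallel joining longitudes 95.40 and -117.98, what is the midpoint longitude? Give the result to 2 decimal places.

+168.71°

Signed shortest Δλ from +95.40° to -117.98° is +146.62°.
Midpoint longitude = +95.40° + (+146.62°)/2 = +95.40° + 73.31° = +168.71°.
(The naïve average (+95.40 + -117.98)/2 = -11.29° is on the wrong side of the globe.)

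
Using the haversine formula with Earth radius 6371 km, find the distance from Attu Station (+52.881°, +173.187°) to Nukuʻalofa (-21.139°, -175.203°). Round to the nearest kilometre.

Δλ = -175.203 − 173.187 = -348.390°; wrapped into (−180°, 180°]: 11.610°.
Δφ = -21.139 − 52.881 = -74.020°.
a = sin²(Δφ/2) + cos φ₁ · cos φ₂ · sin²(Δλ/2) = 0.368107.
c = 2·atan2(√a, √(1−a)) = 1.30385 rad → d = 6371·c ≈ 8306.84 km.

8307 km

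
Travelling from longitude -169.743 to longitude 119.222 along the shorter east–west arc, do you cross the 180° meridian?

Yes

Naïve |119.222 − -169.743| = 288.965° > 180°, so the shorter arc goes the other way round — across 180°.
Signed shortest Δλ = ((119.222 − -169.743 + 180) mod 360) − 180 = -71.035°.
Going west by 71.035° from -169.743° passes through 180° before reaching +119.222°.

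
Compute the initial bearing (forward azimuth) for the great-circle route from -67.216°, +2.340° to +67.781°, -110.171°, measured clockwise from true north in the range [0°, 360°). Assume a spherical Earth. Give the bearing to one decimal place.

302.8°

Δλ = -110.171 − 2.340 = -112.511°.
θ = atan2( sin Δλ · cos φ₂ , cos φ₁ · sin φ₂ − sin φ₁ · cos φ₂ · cos Δλ )
  = atan2(-0.34934, 0.22502) = -57.213° → normalised to [0°, 360°): 302.787°.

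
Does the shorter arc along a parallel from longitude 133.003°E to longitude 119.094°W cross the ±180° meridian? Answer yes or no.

Naïve |-119.094 − 133.003| = 252.097° > 180°, so the shorter arc goes the other way round — across 180°.
Signed shortest Δλ = ((-119.094 − 133.003 + 180) mod 360) − 180 = 107.903°.
Going east by 107.903° from +133.003° passes through 180° before reaching -119.094°.

Yes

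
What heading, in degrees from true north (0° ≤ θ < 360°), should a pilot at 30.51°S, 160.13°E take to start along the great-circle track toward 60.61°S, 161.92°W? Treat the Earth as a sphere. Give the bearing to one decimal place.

151.4°

Δλ = -161.92 − 160.13 = -322.05°; wrapped into (−180°, 180°]: 37.95°.
θ = atan2( sin Δλ · cos φ₂ , cos φ₁ · sin φ₂ − sin φ₁ · cos φ₂ · cos Δλ )
  = atan2(0.30180, -0.55419) = 151.428° → normalised to [0°, 360°): 151.428°.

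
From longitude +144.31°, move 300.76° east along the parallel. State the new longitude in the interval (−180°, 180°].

+85.07°

Start at +144.31°; shift +300.76° → +445.07°.
+445.07° lies outside (−180°, 180°]; subtract 360° → +85.07°.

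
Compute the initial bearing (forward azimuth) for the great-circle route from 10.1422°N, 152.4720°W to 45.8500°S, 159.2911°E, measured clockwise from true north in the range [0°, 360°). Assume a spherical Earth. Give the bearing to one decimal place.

213.4°

Δλ = 159.2911 − -152.4720 = 311.7631°; wrapped into (−180°, 180°]: -48.2369°.
θ = atan2( sin Δλ · cos φ₂ , cos φ₁ · sin φ₂ − sin φ₁ · cos φ₂ · cos Δλ )
  = atan2(-0.51955, -0.78800) = -146.602° → normalised to [0°, 360°): 213.398°.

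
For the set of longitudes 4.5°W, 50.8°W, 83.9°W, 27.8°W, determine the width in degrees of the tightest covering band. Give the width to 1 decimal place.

79.4°

Sort the longitudes: -83.9°, -50.8°, -27.8°, -4.5°.
Eastward gaps between consecutive values (wrapping around): 33.1°, 23.0°, 23.3°, 280.6°.
Largest gap = 280.6° ⇒ minimal covering band is its complement: 360° − 280.6° = 79.4°.
Band runs from -83.9° eastward to -4.5°.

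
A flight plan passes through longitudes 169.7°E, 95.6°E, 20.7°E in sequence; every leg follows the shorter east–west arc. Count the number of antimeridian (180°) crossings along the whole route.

Leg 1: +169.7° → +95.6°, shortest Δλ = -74.1° (west) — does not cross 180°.
Leg 2: +95.6° → +20.7°, shortest Δλ = -74.9° (west) — does not cross 180°.
Total crossings: 0.

0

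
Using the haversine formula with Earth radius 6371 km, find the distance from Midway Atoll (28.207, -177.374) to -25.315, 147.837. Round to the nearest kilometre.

7019 km

Δλ = 147.837 − -177.374 = 325.211°; wrapped into (−180°, 180°]: -34.789°.
Δφ = -25.315 − 28.207 = -53.522°.
a = sin²(Δφ/2) + cos φ₁ · cos φ₂ · sin²(Δλ/2) = 0.273937.
c = 2·atan2(√a, √(1−a)) = 1.10165 rad → d = 6371·c ≈ 7018.61 km.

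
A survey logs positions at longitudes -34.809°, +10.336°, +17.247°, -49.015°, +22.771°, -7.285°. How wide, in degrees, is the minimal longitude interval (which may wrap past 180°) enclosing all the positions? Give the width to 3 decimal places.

Sort the longitudes: -49.015°, -34.809°, -7.285°, +10.336°, +17.247°, +22.771°.
Eastward gaps between consecutive values (wrapping around): 14.206°, 27.524°, 17.621°, 6.911°, 5.524°, 288.214°.
Largest gap = 288.214° ⇒ minimal covering band is its complement: 360° − 288.214° = 71.786°.
Band runs from -49.015° eastward to +22.771°.

71.786°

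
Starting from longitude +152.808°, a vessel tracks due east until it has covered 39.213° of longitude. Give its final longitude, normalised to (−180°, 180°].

-167.979°

Start at +152.808°; shift +39.213° → +192.021°.
+192.021° lies outside (−180°, 180°]; subtract 360° → -167.979°.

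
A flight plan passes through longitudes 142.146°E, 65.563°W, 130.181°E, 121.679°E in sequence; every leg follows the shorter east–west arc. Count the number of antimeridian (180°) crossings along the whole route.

2

Leg 1: +142.146° → -65.563°, shortest Δλ = 152.291° (east) — crosses 180°.
Leg 2: -65.563° → +130.181°, shortest Δλ = -164.256° (west) — crosses 180°.
Leg 3: +130.181° → +121.679°, shortest Δλ = -8.502° (west) — does not cross 180°.
Total crossings: 2.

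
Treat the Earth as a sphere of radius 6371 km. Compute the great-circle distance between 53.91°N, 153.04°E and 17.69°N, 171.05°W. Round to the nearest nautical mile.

Δλ = -171.05 − 153.04 = -324.09°; wrapped into (−180°, 180°]: 35.91°.
Δφ = 17.69 − 53.91 = -36.22°.
a = sin²(Δφ/2) + cos φ₁ · cos φ₂ · sin²(Δλ/2) = 0.149954.
c = 2·atan2(√a, √(1−a)) = 0.79527 rad → d = 6371·c ≈ 5066.67 km ≈ 2735.78 nmi.

2736 nmi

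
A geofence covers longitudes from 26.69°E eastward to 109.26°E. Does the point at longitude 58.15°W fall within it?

Band width going east from +26.69° to +109.26°: ((109.26 − 26.69) mod 360) = 82.57°.
Offset of -58.15° east of the west edge: ((-58.15 − 26.69) mod 360) = 275.16°.
275.16° > 82.57° ⇒ outside.

No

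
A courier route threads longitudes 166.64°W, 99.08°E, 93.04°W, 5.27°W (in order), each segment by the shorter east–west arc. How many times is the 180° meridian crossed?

2

Leg 1: -166.64° → +99.08°, shortest Δλ = -94.28° (west) — crosses 180°.
Leg 2: +99.08° → -93.04°, shortest Δλ = 167.88° (east) — crosses 180°.
Leg 3: -93.04° → -5.27°, shortest Δλ = 87.77° (east) — does not cross 180°.
Total crossings: 2.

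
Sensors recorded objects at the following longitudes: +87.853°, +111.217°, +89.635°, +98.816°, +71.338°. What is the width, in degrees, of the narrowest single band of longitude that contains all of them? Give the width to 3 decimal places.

39.879°

Sort the longitudes: +71.338°, +87.853°, +89.635°, +98.816°, +111.217°.
Eastward gaps between consecutive values (wrapping around): 16.515°, 1.782°, 9.181°, 12.401°, 320.121°.
Largest gap = 320.121° ⇒ minimal covering band is its complement: 360° − 320.121° = 39.879°.
Band runs from +71.338° eastward to +111.217°.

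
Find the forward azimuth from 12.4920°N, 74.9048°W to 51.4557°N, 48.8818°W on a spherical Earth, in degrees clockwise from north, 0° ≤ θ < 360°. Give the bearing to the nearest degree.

Δλ = -48.8818 − -74.9048 = 26.0230°.
θ = atan2( sin Δλ · cos φ₂ , cos φ₁ · sin φ₂ − sin φ₁ · cos φ₂ · cos Δλ )
  = atan2(0.27338, 0.64249) = 23.050° → normalised to [0°, 360°): 23.050°.

23°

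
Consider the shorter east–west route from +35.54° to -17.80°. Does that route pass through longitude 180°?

No

Signed shortest Δλ = ((-17.80 − 35.54 + 180) mod 360) − 180 = -53.34°.
Going west by 53.34° from +35.54° reaches -17.80° without touching 180°.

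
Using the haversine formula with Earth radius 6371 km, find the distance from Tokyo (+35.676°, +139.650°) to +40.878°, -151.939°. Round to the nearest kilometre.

5846 km

Δλ = -151.939 − 139.650 = -291.589°; wrapped into (−180°, 180°]: 68.411°.
Δφ = 40.878 − 35.676 = 5.202°.
a = sin²(Δφ/2) + cos φ₁ · cos φ₂ · sin²(Δλ/2) = 0.196165.
c = 2·atan2(√a, √(1−a)) = 0.91767 rad → d = 6371·c ≈ 5846.49 km.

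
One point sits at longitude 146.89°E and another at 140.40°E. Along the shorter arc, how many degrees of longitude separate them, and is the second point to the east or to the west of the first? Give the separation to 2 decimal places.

6.49° west

Raw difference: 140.40 − 146.89 = -6.49°.
Normalise into (−180°, 180°]: -6.49° stays -6.49°.
Negative ⇒ the second point lies to the west; separation 6.49°.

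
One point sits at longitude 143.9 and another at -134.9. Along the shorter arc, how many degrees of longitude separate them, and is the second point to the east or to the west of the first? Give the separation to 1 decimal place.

81.2° east

Raw difference: -134.9 − 143.9 = -278.8°.
Normalise into (−180°, 180°]: -278.8° + 360° = 81.2°.
Positive ⇒ the second point lies to the east; separation 81.2°.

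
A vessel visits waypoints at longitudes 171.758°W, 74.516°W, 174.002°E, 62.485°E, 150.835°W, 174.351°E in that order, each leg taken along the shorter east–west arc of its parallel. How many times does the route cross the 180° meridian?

3

Leg 1: -171.758° → -74.516°, shortest Δλ = 97.242° (east) — does not cross 180°.
Leg 2: -74.516° → +174.002°, shortest Δλ = -111.482° (west) — crosses 180°.
Leg 3: +174.002° → +62.485°, shortest Δλ = -111.517° (west) — does not cross 180°.
Leg 4: +62.485° → -150.835°, shortest Δλ = 146.68° (east) — crosses 180°.
Leg 5: -150.835° → +174.351°, shortest Δλ = -34.814° (west) — crosses 180°.
Total crossings: 3.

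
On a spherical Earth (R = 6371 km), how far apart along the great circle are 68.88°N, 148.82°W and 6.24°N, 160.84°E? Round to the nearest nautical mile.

Δλ = 160.84 − -148.82 = 309.66°; wrapped into (−180°, 180°]: -50.34°.
Δφ = 6.24 − 68.88 = -62.64°.
a = sin²(Δφ/2) + cos φ₁ · cos φ₂ · sin²(Δλ/2) = 0.335001.
c = 2·atan2(√a, √(1−a)) = 1.23449 rad → d = 6371·c ≈ 7864.96 km ≈ 4246.74 nmi.

4247 nmi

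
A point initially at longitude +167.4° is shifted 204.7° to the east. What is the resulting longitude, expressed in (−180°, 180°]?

Start at +167.4°; shift +204.7° → +372.1°.
+372.1° lies outside (−180°, 180°]; subtract 360° → +12.1°.

+12.1°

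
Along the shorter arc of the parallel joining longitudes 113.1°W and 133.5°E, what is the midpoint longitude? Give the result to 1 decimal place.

169.8°W

Signed shortest Δλ from -113.1° to +133.5° is -113.4°.
Midpoint longitude = -113.1° + (-113.4°)/2 = -113.1° − 56.7° = -169.8°.
(The naïve average (-113.1 + +133.5)/2 = 10.2° is on the wrong side of the globe.)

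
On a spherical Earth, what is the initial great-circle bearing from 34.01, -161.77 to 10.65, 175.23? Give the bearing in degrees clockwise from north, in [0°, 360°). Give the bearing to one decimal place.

227.4°

Δλ = 175.23 − -161.77 = 337.00°; wrapped into (−180°, 180°]: -23.00°.
θ = atan2( sin Δλ · cos φ₂ , cos φ₁ · sin φ₂ − sin φ₁ · cos φ₂ · cos Δλ )
  = atan2(-0.38400, -0.35281) = -132.576° → normalised to [0°, 360°): 227.424°.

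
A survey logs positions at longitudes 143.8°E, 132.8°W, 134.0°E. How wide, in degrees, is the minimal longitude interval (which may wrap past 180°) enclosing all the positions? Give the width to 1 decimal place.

Sort the longitudes: -132.8°, +134.0°, +143.8°.
Eastward gaps between consecutive values (wrapping around): 266.8°, 9.8°, 83.4°.
Largest gap = 266.8° ⇒ minimal covering band is its complement: 360° − 266.8° = 93.2°.
Band runs from +134.0° eastward to -132.8°, crossing the antimeridian.

93.2°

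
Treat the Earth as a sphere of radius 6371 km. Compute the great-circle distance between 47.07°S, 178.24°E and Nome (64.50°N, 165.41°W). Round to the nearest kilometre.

12487 km

Δλ = -165.41 − 178.24 = -343.65°; wrapped into (−180°, 180°]: 16.35°.
Δφ = 64.50 − -47.07 = 111.57°.
a = sin²(Δφ/2) + cos φ₁ · cos φ₂ · sin²(Δλ/2) = 0.689748.
c = 2·atan2(√a, √(1−a)) = 1.96005 rad → d = 6371·c ≈ 12487.46 km.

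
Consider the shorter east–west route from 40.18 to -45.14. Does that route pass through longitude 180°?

Signed shortest Δλ = ((-45.14 − 40.18 + 180) mod 360) − 180 = -85.32°.
Going west by 85.32° from +40.18° reaches -45.14° without touching 180°.

No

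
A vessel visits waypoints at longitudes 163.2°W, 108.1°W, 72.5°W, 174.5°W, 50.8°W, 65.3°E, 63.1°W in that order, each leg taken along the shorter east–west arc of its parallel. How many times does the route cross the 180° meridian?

Leg 1: -163.2° → -108.1°, shortest Δλ = 55.1° (east) — does not cross 180°.
Leg 2: -108.1° → -72.5°, shortest Δλ = 35.6° (east) — does not cross 180°.
Leg 3: -72.5° → -174.5°, shortest Δλ = -102.0° (west) — does not cross 180°.
Leg 4: -174.5° → -50.8°, shortest Δλ = 123.7° (east) — does not cross 180°.
Leg 5: -50.8° → +65.3°, shortest Δλ = 116.1° (east) — does not cross 180°.
Leg 6: +65.3° → -63.1°, shortest Δλ = -128.4° (west) — does not cross 180°.
Total crossings: 0.

0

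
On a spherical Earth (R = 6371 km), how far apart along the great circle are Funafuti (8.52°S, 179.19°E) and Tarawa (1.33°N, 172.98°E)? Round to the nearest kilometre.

1294 km

Δλ = 172.98 − 179.19 = -6.21°.
Δφ = 1.33 − -8.52 = 9.85°.
a = sin²(Δφ/2) + cos φ₁ · cos φ₂ · sin²(Δλ/2) = 0.010271.
c = 2·atan2(√a, √(1−a)) = 0.20304 rad → d = 6371·c ≈ 1293.59 km.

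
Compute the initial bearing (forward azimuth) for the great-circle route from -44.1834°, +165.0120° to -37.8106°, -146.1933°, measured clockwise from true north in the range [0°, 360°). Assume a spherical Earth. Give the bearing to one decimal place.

Δλ = -146.1933 − 165.0120 = -311.2053°; wrapped into (−180°, 180°]: 48.7947°.
θ = atan2( sin Δλ · cos φ₂ , cos φ₁ · sin φ₂ − sin φ₁ · cos φ₂ · cos Δλ )
  = atan2(0.59439, -0.07690) = 97.372° → normalised to [0°, 360°): 97.372°.

97.4°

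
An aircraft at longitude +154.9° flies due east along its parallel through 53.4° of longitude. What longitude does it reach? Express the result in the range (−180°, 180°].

Start at +154.9°; shift +53.4° → +208.3°.
+208.3° lies outside (−180°, 180°]; subtract 360° → -151.7°.

-151.7°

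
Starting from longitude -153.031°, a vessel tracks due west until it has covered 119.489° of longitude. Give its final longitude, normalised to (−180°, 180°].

+87.480°

Start at -153.031°; shift −119.489° → -272.520°.
-272.520° lies outside (−180°, 180°]; add 360° → +87.480°.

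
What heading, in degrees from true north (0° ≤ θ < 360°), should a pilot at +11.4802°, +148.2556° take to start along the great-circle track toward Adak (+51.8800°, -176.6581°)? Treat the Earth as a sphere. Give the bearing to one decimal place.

27.9°

Δλ = -176.6581 − 148.2556 = -324.9137°; wrapped into (−180°, 180°]: 35.0863°.
θ = atan2( sin Δλ · cos φ₂ , cos φ₁ · sin φ₂ − sin φ₁ · cos φ₂ · cos Δλ )
  = atan2(0.35484, 0.67044) = 27.890° → normalised to [0°, 360°): 27.890°.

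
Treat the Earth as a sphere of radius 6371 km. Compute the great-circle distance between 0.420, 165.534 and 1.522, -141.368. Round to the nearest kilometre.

5904 km

Δλ = -141.368 − 165.534 = -306.902°; wrapped into (−180°, 180°]: 53.098°.
Δφ = 1.522 − 0.420 = 1.102°.
a = sin²(Δφ/2) + cos φ₁ · cos φ₂ · sin²(Δλ/2) = 0.199793.
c = 2·atan2(√a, √(1−a)) = 0.92678 rad → d = 6371·c ≈ 5904.49 km.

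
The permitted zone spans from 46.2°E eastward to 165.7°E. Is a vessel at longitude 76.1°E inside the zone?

Band width going east from +46.2° to +165.7°: ((165.7 − 46.2) mod 360) = 119.5°.
Offset of +76.1° east of the west edge: ((76.1 − 46.2) mod 360) = 29.9°.
29.9° ≤ 119.5° ⇒ inside.

Yes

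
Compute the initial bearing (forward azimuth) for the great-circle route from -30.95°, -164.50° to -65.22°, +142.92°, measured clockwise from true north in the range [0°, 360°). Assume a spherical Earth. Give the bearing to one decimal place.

207.2°

Δλ = 142.92 − -164.50 = 307.42°; wrapped into (−180°, 180°]: -52.58°.
θ = atan2( sin Δλ · cos φ₂ , cos φ₁ · sin φ₂ − sin φ₁ · cos φ₂ · cos Δλ )
  = atan2(-0.33288, -0.64767) = -152.798° → normalised to [0°, 360°): 207.202°.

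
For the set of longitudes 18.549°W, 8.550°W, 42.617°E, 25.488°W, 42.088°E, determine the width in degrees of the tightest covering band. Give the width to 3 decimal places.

Sort the longitudes: -25.488°, -18.549°, -8.550°, +42.088°, +42.617°.
Eastward gaps between consecutive values (wrapping around): 6.939°, 9.999°, 50.638°, 0.529°, 291.895°.
Largest gap = 291.895° ⇒ minimal covering band is its complement: 360° − 291.895° = 68.105°.
Band runs from -25.488° eastward to +42.617°.

68.105°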